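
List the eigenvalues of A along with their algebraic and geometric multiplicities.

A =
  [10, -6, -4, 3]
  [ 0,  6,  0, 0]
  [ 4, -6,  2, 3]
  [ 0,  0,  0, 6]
λ = 6: alg = 4, geom = 3

Step 1 — factor the characteristic polynomial to read off the algebraic multiplicities:
  χ_A(x) = (x - 6)^4

Step 2 — compute geometric multiplicities via the rank-nullity identity g(λ) = n − rank(A − λI):
  rank(A − (6)·I) = 1, so dim ker(A − (6)·I) = n − 1 = 3

Summary:
  λ = 6: algebraic multiplicity = 4, geometric multiplicity = 3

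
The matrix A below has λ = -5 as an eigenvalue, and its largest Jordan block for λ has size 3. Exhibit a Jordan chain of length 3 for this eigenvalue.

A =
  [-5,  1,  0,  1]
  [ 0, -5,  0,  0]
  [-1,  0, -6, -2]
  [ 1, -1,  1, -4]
A Jordan chain for λ = -5 of length 3:
v_1 = (1, 0, -1, 0)ᵀ
v_2 = (0, 0, -1, 1)ᵀ
v_3 = (1, 0, 0, 0)ᵀ

Let N = A − (-5)·I. We want v_3 with N^3 v_3 = 0 but N^2 v_3 ≠ 0; then v_{j-1} := N · v_j for j = 3, …, 2.

Pick v_3 = (1, 0, 0, 0)ᵀ.
Then v_2 = N · v_3 = (0, 0, -1, 1)ᵀ.
Then v_1 = N · v_2 = (1, 0, -1, 0)ᵀ.

Sanity check: (A − (-5)·I) v_1 = (0, 0, 0, 0)ᵀ = 0. ✓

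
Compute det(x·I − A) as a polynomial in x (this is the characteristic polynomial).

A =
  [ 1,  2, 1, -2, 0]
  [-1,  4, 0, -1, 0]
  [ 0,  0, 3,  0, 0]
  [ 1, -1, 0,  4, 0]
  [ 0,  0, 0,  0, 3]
x^5 - 15*x^4 + 90*x^3 - 270*x^2 + 405*x - 243

Expanding det(x·I − A) (e.g. by cofactor expansion or by noting that A is similar to its Jordan form J, which has the same characteristic polynomial as A) gives
  χ_A(x) = x^5 - 15*x^4 + 90*x^3 - 270*x^2 + 405*x - 243
which factors as (x - 3)^5. The eigenvalues (with algebraic multiplicities) are λ = 3 with multiplicity 5.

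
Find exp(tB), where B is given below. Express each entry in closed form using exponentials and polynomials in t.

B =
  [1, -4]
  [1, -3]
e^{tB} =
  [2*t*exp(-t) + exp(-t), -4*t*exp(-t)]
  [t*exp(-t), -2*t*exp(-t) + exp(-t)]

Strategy: write B = P · J · P⁻¹ where J is a Jordan canonical form, so e^{tB} = P · e^{tJ} · P⁻¹, and e^{tJ} can be computed block-by-block.

B has Jordan form
J =
  [-1,  1]
  [ 0, -1]
(up to reordering of blocks).

Per-block formulas:
  For a 2×2 Jordan block J_2(-1): exp(t · J_2(-1)) = e^(-1t)·(I + t·N), where N is the 2×2 nilpotent shift.

After assembling e^{tJ} and conjugating by P, we get:

e^{tB} =
  [2*t*exp(-t) + exp(-t), -4*t*exp(-t)]
  [t*exp(-t), -2*t*exp(-t) + exp(-t)]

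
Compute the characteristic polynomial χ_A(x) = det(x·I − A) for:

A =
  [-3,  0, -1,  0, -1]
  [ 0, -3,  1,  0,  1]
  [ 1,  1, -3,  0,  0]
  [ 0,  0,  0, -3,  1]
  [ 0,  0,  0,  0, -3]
x^5 + 15*x^4 + 90*x^3 + 270*x^2 + 405*x + 243

Expanding det(x·I − A) (e.g. by cofactor expansion or by noting that A is similar to its Jordan form J, which has the same characteristic polynomial as A) gives
  χ_A(x) = x^5 + 15*x^4 + 90*x^3 + 270*x^2 + 405*x + 243
which factors as (x + 3)^5. The eigenvalues (with algebraic multiplicities) are λ = -3 with multiplicity 5.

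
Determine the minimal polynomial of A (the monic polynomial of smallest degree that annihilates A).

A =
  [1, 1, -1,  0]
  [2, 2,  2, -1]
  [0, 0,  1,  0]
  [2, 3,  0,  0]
x^3 - 3*x^2 + 3*x - 1

The characteristic polynomial is χ_A(x) = (x - 1)^4, so the eigenvalues are known. The minimal polynomial is
  m_A(x) = Π_λ (x − λ)^{k_λ}
where k_λ is the size of the *largest* Jordan block for λ (equivalently, the smallest k with (A − λI)^k v = 0 for every generalised eigenvector v of λ).

  λ = 1: largest Jordan block has size 3, contributing (x − 1)^3

So m_A(x) = (x - 1)^3 = x^3 - 3*x^2 + 3*x - 1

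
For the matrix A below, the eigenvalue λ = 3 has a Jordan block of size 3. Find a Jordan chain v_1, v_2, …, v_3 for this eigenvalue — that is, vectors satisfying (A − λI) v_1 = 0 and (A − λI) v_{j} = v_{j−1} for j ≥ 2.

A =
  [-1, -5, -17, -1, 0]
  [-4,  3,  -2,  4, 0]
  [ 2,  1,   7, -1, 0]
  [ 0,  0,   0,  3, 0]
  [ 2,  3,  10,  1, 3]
A Jordan chain for λ = 3 of length 3:
v_1 = (2, 12, -4, 0, 0)ᵀ
v_2 = (-4, -4, 2, 0, 2)ᵀ
v_3 = (1, 0, 0, 0, 0)ᵀ

Let N = A − (3)·I. We want v_3 with N^3 v_3 = 0 but N^2 v_3 ≠ 0; then v_{j-1} := N · v_j for j = 3, …, 2.

Pick v_3 = (1, 0, 0, 0, 0)ᵀ.
Then v_2 = N · v_3 = (-4, -4, 2, 0, 2)ᵀ.
Then v_1 = N · v_2 = (2, 12, -4, 0, 0)ᵀ.

Sanity check: (A − (3)·I) v_1 = (0, 0, 0, 0, 0)ᵀ = 0. ✓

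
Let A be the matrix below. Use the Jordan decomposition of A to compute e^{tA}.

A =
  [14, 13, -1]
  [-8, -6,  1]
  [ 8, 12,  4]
e^{tA} =
  [-6*t^2*exp(4*t) + 10*t*exp(4*t) + exp(4*t), -6*t^2*exp(4*t) + 13*t*exp(4*t), 3*t^2*exp(4*t)/2 - t*exp(4*t)]
  [4*t^2*exp(4*t) - 8*t*exp(4*t), 4*t^2*exp(4*t) - 10*t*exp(4*t) + exp(4*t), -t^2*exp(4*t) + t*exp(4*t)]
  [-8*t^2*exp(4*t) + 8*t*exp(4*t), -8*t^2*exp(4*t) + 12*t*exp(4*t), 2*t^2*exp(4*t) + exp(4*t)]

Strategy: write A = P · J · P⁻¹ where J is a Jordan canonical form, so e^{tA} = P · e^{tJ} · P⁻¹, and e^{tJ} can be computed block-by-block.

A has Jordan form
J =
  [4, 1, 0]
  [0, 4, 1]
  [0, 0, 4]
(up to reordering of blocks).

Per-block formulas:
  For a 3×3 Jordan block J_3(4): exp(t · J_3(4)) = e^(4t)·(I + t·N + (t^2/2)·N^2), where N is the 3×3 nilpotent shift.

After assembling e^{tJ} and conjugating by P, we get:

e^{tA} =
  [-6*t^2*exp(4*t) + 10*t*exp(4*t) + exp(4*t), -6*t^2*exp(4*t) + 13*t*exp(4*t), 3*t^2*exp(4*t)/2 - t*exp(4*t)]
  [4*t^2*exp(4*t) - 8*t*exp(4*t), 4*t^2*exp(4*t) - 10*t*exp(4*t) + exp(4*t), -t^2*exp(4*t) + t*exp(4*t)]
  [-8*t^2*exp(4*t) + 8*t*exp(4*t), -8*t^2*exp(4*t) + 12*t*exp(4*t), 2*t^2*exp(4*t) + exp(4*t)]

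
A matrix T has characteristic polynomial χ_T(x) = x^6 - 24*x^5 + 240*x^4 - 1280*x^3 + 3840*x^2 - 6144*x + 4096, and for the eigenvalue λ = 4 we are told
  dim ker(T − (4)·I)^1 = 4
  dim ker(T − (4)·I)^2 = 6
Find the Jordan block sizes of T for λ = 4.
Block sizes for λ = 4: [2, 2, 1, 1]

From the dimensions of kernels of powers, the number of Jordan blocks of size at least j is d_j − d_{j−1} where d_j = dim ker(N^j) (with d_0 = 0). Computing the differences gives [4, 2].
The number of blocks of size exactly k is (#blocks of size ≥ k) − (#blocks of size ≥ k + 1), so the partition is: 2 block(s) of size 1, 2 block(s) of size 2.
In nonincreasing order the block sizes are [2, 2, 1, 1].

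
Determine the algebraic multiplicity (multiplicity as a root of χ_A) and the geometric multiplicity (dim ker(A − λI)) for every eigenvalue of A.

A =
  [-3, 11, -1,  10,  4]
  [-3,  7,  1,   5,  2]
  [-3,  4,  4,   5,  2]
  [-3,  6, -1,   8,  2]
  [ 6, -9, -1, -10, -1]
λ = 3: alg = 5, geom = 3

Step 1 — factor the characteristic polynomial to read off the algebraic multiplicities:
  χ_A(x) = (x - 3)^5

Step 2 — compute geometric multiplicities via the rank-nullity identity g(λ) = n − rank(A − λI):
  rank(A − (3)·I) = 2, so dim ker(A − (3)·I) = n − 2 = 3

Summary:
  λ = 3: algebraic multiplicity = 5, geometric multiplicity = 3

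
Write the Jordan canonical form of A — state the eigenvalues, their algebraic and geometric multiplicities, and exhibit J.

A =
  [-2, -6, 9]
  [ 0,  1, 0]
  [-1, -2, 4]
J_2(1) ⊕ J_1(1)

The characteristic polynomial is
  det(x·I − A) = x^3 - 3*x^2 + 3*x - 1 = (x - 1)^3

Eigenvalues and multiplicities (the geometric multiplicity of λ is n − rank(A − λI), which equals the number of Jordan blocks for λ):
  λ = 1: algebraic multiplicity = 3, geometric multiplicity = 2

Determining the block sizes for each eigenvalue:
  λ = 1: 2 blocks summing to 3 forces exactly one block of size 2 and the rest size 1 → block sizes [2, 1]

Assembling the blocks gives a Jordan form
J =
  [1, 1, 0]
  [0, 1, 0]
  [0, 0, 1]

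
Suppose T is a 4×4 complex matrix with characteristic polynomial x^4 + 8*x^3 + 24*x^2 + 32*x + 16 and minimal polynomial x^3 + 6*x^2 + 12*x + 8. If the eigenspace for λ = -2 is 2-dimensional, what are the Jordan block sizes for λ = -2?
Block sizes for λ = -2: [3, 1]

Step 1 — from the characteristic polynomial, algebraic multiplicity of λ = -2 is 4. From dim ker(T − (-2)·I) = 2, there are exactly 2 Jordan blocks for λ = -2.
Step 2 — from the minimal polynomial, the factor (x + 2)^3 tells us the largest block for λ = -2 has size 3.
Step 3 — with total size 4, 2 blocks, and largest block 3, the block sizes (in nonincreasing order) are [3, 1].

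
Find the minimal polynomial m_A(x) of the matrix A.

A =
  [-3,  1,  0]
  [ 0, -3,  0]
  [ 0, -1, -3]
x^2 + 6*x + 9

The characteristic polynomial is χ_A(x) = (x + 3)^3, so the eigenvalues are known. The minimal polynomial is
  m_A(x) = Π_λ (x − λ)^{k_λ}
where k_λ is the size of the *largest* Jordan block for λ (equivalently, the smallest k with (A − λI)^k v = 0 for every generalised eigenvector v of λ).

  λ = -3: largest Jordan block has size 2, contributing (x + 3)^2

So m_A(x) = (x + 3)^2 = x^2 + 6*x + 9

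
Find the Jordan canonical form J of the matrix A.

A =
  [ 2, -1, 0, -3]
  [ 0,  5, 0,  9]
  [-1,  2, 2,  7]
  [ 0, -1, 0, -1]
J_2(2) ⊕ J_2(2)

The characteristic polynomial is
  det(x·I − A) = x^4 - 8*x^3 + 24*x^2 - 32*x + 16 = (x - 2)^4

Eigenvalues and multiplicities (the geometric multiplicity of λ is n − rank(A − λI), which equals the number of Jordan blocks for λ):
  λ = 2: algebraic multiplicity = 4, geometric multiplicity = 2

Determining the block sizes for each eigenvalue:
  λ = 2: with am = 4 and gm = 2, the partition is not yet determined (e.g. several partitions of 4 into 2 parts exist). Let N = A − (2)·I. Computing rank(N^1) = 2, rank(N^2) = 0; the number of blocks of size ≥ j is rank(N^{j−1}) − rank(N^j), giving [2, 2]. So we have 2 block(s) of size 2 → block sizes [2, 2]

Assembling the blocks gives a Jordan form
J =
  [2, 1, 0, 0]
  [0, 2, 0, 0]
  [0, 0, 2, 1]
  [0, 0, 0, 2]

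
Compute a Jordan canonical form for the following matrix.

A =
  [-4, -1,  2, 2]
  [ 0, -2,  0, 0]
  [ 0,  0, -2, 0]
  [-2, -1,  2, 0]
J_2(-2) ⊕ J_1(-2) ⊕ J_1(-2)

The characteristic polynomial is
  det(x·I − A) = x^4 + 8*x^3 + 24*x^2 + 32*x + 16 = (x + 2)^4

Eigenvalues and multiplicities (the geometric multiplicity of λ is n − rank(A − λI), which equals the number of Jordan blocks for λ):
  λ = -2: algebraic multiplicity = 4, geometric multiplicity = 3

Determining the block sizes for each eigenvalue:
  λ = -2: 3 blocks summing to 4 forces exactly one block of size 2 and the rest size 1 → block sizes [2, 1, 1]

Assembling the blocks gives a Jordan form
J =
  [-2,  1,  0,  0]
  [ 0, -2,  0,  0]
  [ 0,  0, -2,  0]
  [ 0,  0,  0, -2]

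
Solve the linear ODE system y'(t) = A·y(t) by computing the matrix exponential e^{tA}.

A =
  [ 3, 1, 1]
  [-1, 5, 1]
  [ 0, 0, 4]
e^{tA} =
  [-t*exp(4*t) + exp(4*t), t*exp(4*t), t*exp(4*t)]
  [-t*exp(4*t), t*exp(4*t) + exp(4*t), t*exp(4*t)]
  [0, 0, exp(4*t)]

Strategy: write A = P · J · P⁻¹ where J is a Jordan canonical form, so e^{tA} = P · e^{tJ} · P⁻¹, and e^{tJ} can be computed block-by-block.

A has Jordan form
J =
  [4, 1, 0]
  [0, 4, 0]
  [0, 0, 4]
(up to reordering of blocks).

Per-block formulas:
  For a 1×1 block at λ = 4: exp(t · [4]) = [e^(4t)].
  For a 2×2 Jordan block J_2(4): exp(t · J_2(4)) = e^(4t)·(I + t·N), where N is the 2×2 nilpotent shift.

After assembling e^{tJ} and conjugating by P, we get:

e^{tA} =
  [-t*exp(4*t) + exp(4*t), t*exp(4*t), t*exp(4*t)]
  [-t*exp(4*t), t*exp(4*t) + exp(4*t), t*exp(4*t)]
  [0, 0, exp(4*t)]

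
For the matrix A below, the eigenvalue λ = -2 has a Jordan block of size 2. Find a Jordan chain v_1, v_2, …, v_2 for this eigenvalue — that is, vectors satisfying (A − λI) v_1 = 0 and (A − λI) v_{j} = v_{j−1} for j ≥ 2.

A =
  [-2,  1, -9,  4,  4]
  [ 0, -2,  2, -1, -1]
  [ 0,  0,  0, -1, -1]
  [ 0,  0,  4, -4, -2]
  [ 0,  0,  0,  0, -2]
A Jordan chain for λ = -2 of length 2:
v_1 = (1, 0, 0, 0, 0)ᵀ
v_2 = (0, 1, 0, 0, 0)ᵀ

Let N = A − (-2)·I. We want v_2 with N^2 v_2 = 0 but N^1 v_2 ≠ 0; then v_{j-1} := N · v_j for j = 2, …, 2.

Pick v_2 = (0, 1, 0, 0, 0)ᵀ.
Then v_1 = N · v_2 = (1, 0, 0, 0, 0)ᵀ.

Sanity check: (A − (-2)·I) v_1 = (0, 0, 0, 0, 0)ᵀ = 0. ✓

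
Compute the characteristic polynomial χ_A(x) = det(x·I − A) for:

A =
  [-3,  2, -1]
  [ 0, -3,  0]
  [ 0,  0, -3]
x^3 + 9*x^2 + 27*x + 27

Expanding det(x·I − A) (e.g. by cofactor expansion or by noting that A is similar to its Jordan form J, which has the same characteristic polynomial as A) gives
  χ_A(x) = x^3 + 9*x^2 + 27*x + 27
which factors as (x + 3)^3. The eigenvalues (with algebraic multiplicities) are λ = -3 with multiplicity 3.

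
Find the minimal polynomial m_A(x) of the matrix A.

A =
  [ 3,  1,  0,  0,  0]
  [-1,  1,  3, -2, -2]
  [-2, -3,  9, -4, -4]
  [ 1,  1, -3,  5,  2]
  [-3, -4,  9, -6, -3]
x^3 - 9*x^2 + 27*x - 27

The characteristic polynomial is χ_A(x) = (x - 3)^5, so the eigenvalues are known. The minimal polynomial is
  m_A(x) = Π_λ (x − λ)^{k_λ}
where k_λ is the size of the *largest* Jordan block for λ (equivalently, the smallest k with (A − λI)^k v = 0 for every generalised eigenvector v of λ).

  λ = 3: largest Jordan block has size 3, contributing (x − 3)^3

So m_A(x) = (x - 3)^3 = x^3 - 9*x^2 + 27*x - 27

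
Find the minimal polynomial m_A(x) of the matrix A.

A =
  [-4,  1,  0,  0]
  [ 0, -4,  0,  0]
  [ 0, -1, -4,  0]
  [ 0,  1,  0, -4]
x^2 + 8*x + 16

The characteristic polynomial is χ_A(x) = (x + 4)^4, so the eigenvalues are known. The minimal polynomial is
  m_A(x) = Π_λ (x − λ)^{k_λ}
where k_λ is the size of the *largest* Jordan block for λ (equivalently, the smallest k with (A − λI)^k v = 0 for every generalised eigenvector v of λ).

  λ = -4: largest Jordan block has size 2, contributing (x + 4)^2

So m_A(x) = (x + 4)^2 = x^2 + 8*x + 16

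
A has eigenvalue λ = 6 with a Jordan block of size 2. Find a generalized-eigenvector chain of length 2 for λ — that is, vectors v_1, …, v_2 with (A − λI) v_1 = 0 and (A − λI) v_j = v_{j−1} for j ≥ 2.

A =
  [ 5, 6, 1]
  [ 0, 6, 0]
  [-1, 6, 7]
A Jordan chain for λ = 6 of length 2:
v_1 = (-1, 0, -1)ᵀ
v_2 = (1, 0, 0)ᵀ

Let N = A − (6)·I. We want v_2 with N^2 v_2 = 0 but N^1 v_2 ≠ 0; then v_{j-1} := N · v_j for j = 2, …, 2.

Pick v_2 = (1, 0, 0)ᵀ.
Then v_1 = N · v_2 = (-1, 0, -1)ᵀ.

Sanity check: (A − (6)·I) v_1 = (0, 0, 0)ᵀ = 0. ✓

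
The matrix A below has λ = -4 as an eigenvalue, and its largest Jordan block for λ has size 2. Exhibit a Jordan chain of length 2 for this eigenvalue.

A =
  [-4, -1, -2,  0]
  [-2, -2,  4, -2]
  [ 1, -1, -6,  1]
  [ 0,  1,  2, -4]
A Jordan chain for λ = -4 of length 2:
v_1 = (0, -2, 1, 0)ᵀ
v_2 = (1, 0, 0, 0)ᵀ

Let N = A − (-4)·I. We want v_2 with N^2 v_2 = 0 but N^1 v_2 ≠ 0; then v_{j-1} := N · v_j for j = 2, …, 2.

Pick v_2 = (1, 0, 0, 0)ᵀ.
Then v_1 = N · v_2 = (0, -2, 1, 0)ᵀ.

Sanity check: (A − (-4)·I) v_1 = (0, 0, 0, 0)ᵀ = 0. ✓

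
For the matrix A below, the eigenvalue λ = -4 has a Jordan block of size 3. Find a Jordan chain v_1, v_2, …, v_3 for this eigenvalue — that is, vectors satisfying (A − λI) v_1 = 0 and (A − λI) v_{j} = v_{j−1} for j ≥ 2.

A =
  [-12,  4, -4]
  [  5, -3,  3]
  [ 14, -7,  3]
A Jordan chain for λ = -4 of length 3:
v_1 = (28, 7, -49)ᵀ
v_2 = (-8, 5, 14)ᵀ
v_3 = (1, 0, 0)ᵀ

Let N = A − (-4)·I. We want v_3 with N^3 v_3 = 0 but N^2 v_3 ≠ 0; then v_{j-1} := N · v_j for j = 3, …, 2.

Pick v_3 = (1, 0, 0)ᵀ.
Then v_2 = N · v_3 = (-8, 5, 14)ᵀ.
Then v_1 = N · v_2 = (28, 7, -49)ᵀ.

Sanity check: (A − (-4)·I) v_1 = (0, 0, 0)ᵀ = 0. ✓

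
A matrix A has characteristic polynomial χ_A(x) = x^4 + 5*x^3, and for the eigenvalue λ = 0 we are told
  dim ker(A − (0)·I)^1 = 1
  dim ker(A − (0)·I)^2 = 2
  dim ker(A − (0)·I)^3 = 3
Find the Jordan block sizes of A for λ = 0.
Block sizes for λ = 0: [3]

From the dimensions of kernels of powers, the number of Jordan blocks of size at least j is d_j − d_{j−1} where d_j = dim ker(N^j) (with d_0 = 0). Computing the differences gives [1, 1, 1].
The number of blocks of size exactly k is (#blocks of size ≥ k) − (#blocks of size ≥ k + 1), so the partition is: 1 block(s) of size 3.
In nonincreasing order the block sizes are [3].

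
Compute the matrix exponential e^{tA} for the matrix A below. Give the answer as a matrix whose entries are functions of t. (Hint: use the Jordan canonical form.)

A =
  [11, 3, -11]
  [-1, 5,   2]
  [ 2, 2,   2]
e^{tA} =
  [5*t*exp(6*t) + exp(6*t), -5*t^2*exp(6*t) + 3*t*exp(6*t), -5*t^2*exp(6*t)/2 - 11*t*exp(6*t)]
  [-t*exp(6*t), t^2*exp(6*t) - t*exp(6*t) + exp(6*t), t^2*exp(6*t)/2 + 2*t*exp(6*t)]
  [2*t*exp(6*t), -2*t^2*exp(6*t) + 2*t*exp(6*t), -t^2*exp(6*t) - 4*t*exp(6*t) + exp(6*t)]

Strategy: write A = P · J · P⁻¹ where J is a Jordan canonical form, so e^{tA} = P · e^{tJ} · P⁻¹, and e^{tJ} can be computed block-by-block.

A has Jordan form
J =
  [6, 1, 0]
  [0, 6, 1]
  [0, 0, 6]
(up to reordering of blocks).

Per-block formulas:
  For a 3×3 Jordan block J_3(6): exp(t · J_3(6)) = e^(6t)·(I + t·N + (t^2/2)·N^2), where N is the 3×3 nilpotent shift.

After assembling e^{tJ} and conjugating by P, we get:

e^{tA} =
  [5*t*exp(6*t) + exp(6*t), -5*t^2*exp(6*t) + 3*t*exp(6*t), -5*t^2*exp(6*t)/2 - 11*t*exp(6*t)]
  [-t*exp(6*t), t^2*exp(6*t) - t*exp(6*t) + exp(6*t), t^2*exp(6*t)/2 + 2*t*exp(6*t)]
  [2*t*exp(6*t), -2*t^2*exp(6*t) + 2*t*exp(6*t), -t^2*exp(6*t) - 4*t*exp(6*t) + exp(6*t)]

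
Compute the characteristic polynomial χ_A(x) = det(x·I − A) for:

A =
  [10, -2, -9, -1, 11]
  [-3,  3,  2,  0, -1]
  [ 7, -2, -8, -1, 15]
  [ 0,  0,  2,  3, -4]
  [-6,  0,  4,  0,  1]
x^5 - 9*x^4 + 18*x^3 + 54*x^2 - 243*x + 243

Expanding det(x·I − A) (e.g. by cofactor expansion or by noting that A is similar to its Jordan form J, which has the same characteristic polynomial as A) gives
  χ_A(x) = x^5 - 9*x^4 + 18*x^3 + 54*x^2 - 243*x + 243
which factors as (x - 3)^4*(x + 3). The eigenvalues (with algebraic multiplicities) are λ = -3 with multiplicity 1, λ = 3 with multiplicity 4.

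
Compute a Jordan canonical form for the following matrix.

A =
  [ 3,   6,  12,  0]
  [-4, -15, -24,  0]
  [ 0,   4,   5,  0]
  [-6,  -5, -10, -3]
J_2(-3) ⊕ J_1(-3) ⊕ J_1(-1)

The characteristic polynomial is
  det(x·I − A) = x^4 + 10*x^3 + 36*x^2 + 54*x + 27 = (x + 1)*(x + 3)^3

Eigenvalues and multiplicities (the geometric multiplicity of λ is n − rank(A − λI), which equals the number of Jordan blocks for λ):
  λ = -3: algebraic multiplicity = 3, geometric multiplicity = 2
  λ = -1: algebraic multiplicity = 1, geometric multiplicity = 1

Determining the block sizes for each eigenvalue:
  λ = -3: 2 blocks summing to 3 forces exactly one block of size 2 and the rest size 1 → block sizes [2, 1]
  λ = -1: one block (gm = 1), so the single block has size am = 1 → block sizes [1]

Assembling the blocks gives a Jordan form
J =
  [-3,  1,  0,  0]
  [ 0, -3,  0,  0]
  [ 0,  0, -3,  0]
  [ 0,  0,  0, -1]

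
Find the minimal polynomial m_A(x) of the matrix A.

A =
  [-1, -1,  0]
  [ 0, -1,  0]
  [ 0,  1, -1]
x^2 + 2*x + 1

The characteristic polynomial is χ_A(x) = (x + 1)^3, so the eigenvalues are known. The minimal polynomial is
  m_A(x) = Π_λ (x − λ)^{k_λ}
where k_λ is the size of the *largest* Jordan block for λ (equivalently, the smallest k with (A − λI)^k v = 0 for every generalised eigenvector v of λ).

  λ = -1: largest Jordan block has size 2, contributing (x + 1)^2

So m_A(x) = (x + 1)^2 = x^2 + 2*x + 1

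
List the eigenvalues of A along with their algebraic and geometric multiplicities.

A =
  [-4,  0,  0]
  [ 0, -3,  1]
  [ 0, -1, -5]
λ = -4: alg = 3, geom = 2

Step 1 — factor the characteristic polynomial to read off the algebraic multiplicities:
  χ_A(x) = (x + 4)^3

Step 2 — compute geometric multiplicities via the rank-nullity identity g(λ) = n − rank(A − λI):
  rank(A − (-4)·I) = 1, so dim ker(A − (-4)·I) = n − 1 = 2

Summary:
  λ = -4: algebraic multiplicity = 3, geometric multiplicity = 2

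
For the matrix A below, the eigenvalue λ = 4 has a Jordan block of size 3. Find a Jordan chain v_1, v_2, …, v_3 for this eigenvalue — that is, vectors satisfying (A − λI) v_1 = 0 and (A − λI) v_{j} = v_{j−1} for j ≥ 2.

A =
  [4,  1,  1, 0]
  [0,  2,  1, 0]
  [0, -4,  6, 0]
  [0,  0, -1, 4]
A Jordan chain for λ = 4 of length 3:
v_1 = (-6, 0, 0, 4)ᵀ
v_2 = (1, -2, -4, 0)ᵀ
v_3 = (0, 1, 0, 0)ᵀ

Let N = A − (4)·I. We want v_3 with N^3 v_3 = 0 but N^2 v_3 ≠ 0; then v_{j-1} := N · v_j for j = 3, …, 2.

Pick v_3 = (0, 1, 0, 0)ᵀ.
Then v_2 = N · v_3 = (1, -2, -4, 0)ᵀ.
Then v_1 = N · v_2 = (-6, 0, 0, 4)ᵀ.

Sanity check: (A − (4)·I) v_1 = (0, 0, 0, 0)ᵀ = 0. ✓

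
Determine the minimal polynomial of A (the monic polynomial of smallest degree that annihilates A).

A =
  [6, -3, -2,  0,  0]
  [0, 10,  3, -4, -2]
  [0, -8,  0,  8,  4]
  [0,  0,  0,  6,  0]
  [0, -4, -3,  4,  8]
x^3 - 18*x^2 + 108*x - 216

The characteristic polynomial is χ_A(x) = (x - 6)^5, so the eigenvalues are known. The minimal polynomial is
  m_A(x) = Π_λ (x − λ)^{k_λ}
where k_λ is the size of the *largest* Jordan block for λ (equivalently, the smallest k with (A − λI)^k v = 0 for every generalised eigenvector v of λ).

  λ = 6: largest Jordan block has size 3, contributing (x − 6)^3

So m_A(x) = (x - 6)^3 = x^3 - 18*x^2 + 108*x - 216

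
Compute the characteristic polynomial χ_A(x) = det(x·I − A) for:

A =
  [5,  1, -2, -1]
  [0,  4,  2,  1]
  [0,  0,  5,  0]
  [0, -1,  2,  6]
x^4 - 20*x^3 + 150*x^2 - 500*x + 625

Expanding det(x·I − A) (e.g. by cofactor expansion or by noting that A is similar to its Jordan form J, which has the same characteristic polynomial as A) gives
  χ_A(x) = x^4 - 20*x^3 + 150*x^2 - 500*x + 625
which factors as (x - 5)^4. The eigenvalues (with algebraic multiplicities) are λ = 5 with multiplicity 4.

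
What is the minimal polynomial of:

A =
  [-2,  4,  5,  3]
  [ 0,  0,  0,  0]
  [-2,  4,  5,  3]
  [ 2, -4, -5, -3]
x^2

The characteristic polynomial is χ_A(x) = x^4, so the eigenvalues are known. The minimal polynomial is
  m_A(x) = Π_λ (x − λ)^{k_λ}
where k_λ is the size of the *largest* Jordan block for λ (equivalently, the smallest k with (A − λI)^k v = 0 for every generalised eigenvector v of λ).

  λ = 0: largest Jordan block has size 2, contributing (x − 0)^2

So m_A(x) = x^2 = x^2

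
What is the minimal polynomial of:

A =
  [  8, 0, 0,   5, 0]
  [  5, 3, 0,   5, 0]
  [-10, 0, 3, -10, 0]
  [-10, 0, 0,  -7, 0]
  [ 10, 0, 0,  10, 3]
x^2 - x - 6

The characteristic polynomial is χ_A(x) = (x - 3)^4*(x + 2), so the eigenvalues are known. The minimal polynomial is
  m_A(x) = Π_λ (x − λ)^{k_λ}
where k_λ is the size of the *largest* Jordan block for λ (equivalently, the smallest k with (A − λI)^k v = 0 for every generalised eigenvector v of λ).

  λ = -2: largest Jordan block has size 1, contributing (x + 2)
  λ = 3: largest Jordan block has size 1, contributing (x − 3)

So m_A(x) = (x - 3)*(x + 2) = x^2 - x - 6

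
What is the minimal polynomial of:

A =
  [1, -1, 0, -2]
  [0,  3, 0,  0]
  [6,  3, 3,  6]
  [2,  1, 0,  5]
x^2 - 6*x + 9

The characteristic polynomial is χ_A(x) = (x - 3)^4, so the eigenvalues are known. The minimal polynomial is
  m_A(x) = Π_λ (x − λ)^{k_λ}
where k_λ is the size of the *largest* Jordan block for λ (equivalently, the smallest k with (A − λI)^k v = 0 for every generalised eigenvector v of λ).

  λ = 3: largest Jordan block has size 2, contributing (x − 3)^2

So m_A(x) = (x - 3)^2 = x^2 - 6*x + 9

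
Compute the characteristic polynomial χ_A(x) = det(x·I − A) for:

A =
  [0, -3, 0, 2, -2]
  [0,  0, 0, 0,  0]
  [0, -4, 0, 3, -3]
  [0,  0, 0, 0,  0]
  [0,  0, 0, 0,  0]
x^5

Expanding det(x·I − A) (e.g. by cofactor expansion or by noting that A is similar to its Jordan form J, which has the same characteristic polynomial as A) gives
  χ_A(x) = x^5
which factors as x^5. The eigenvalues (with algebraic multiplicities) are λ = 0 with multiplicity 5.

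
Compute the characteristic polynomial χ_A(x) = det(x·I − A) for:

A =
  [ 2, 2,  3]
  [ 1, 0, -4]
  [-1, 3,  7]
x^3 - 9*x^2 + 27*x - 27

Expanding det(x·I − A) (e.g. by cofactor expansion or by noting that A is similar to its Jordan form J, which has the same characteristic polynomial as A) gives
  χ_A(x) = x^3 - 9*x^2 + 27*x - 27
which factors as (x - 3)^3. The eigenvalues (with algebraic multiplicities) are λ = 3 with multiplicity 3.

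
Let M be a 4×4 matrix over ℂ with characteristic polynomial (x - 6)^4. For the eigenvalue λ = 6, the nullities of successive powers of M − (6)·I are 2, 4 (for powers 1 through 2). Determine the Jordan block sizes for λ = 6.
Block sizes for λ = 6: [2, 2]

From the dimensions of kernels of powers, the number of Jordan blocks of size at least j is d_j − d_{j−1} where d_j = dim ker(N^j) (with d_0 = 0). Computing the differences gives [2, 2].
The number of blocks of size exactly k is (#blocks of size ≥ k) − (#blocks of size ≥ k + 1), so the partition is: 2 block(s) of size 2.
In nonincreasing order the block sizes are [2, 2].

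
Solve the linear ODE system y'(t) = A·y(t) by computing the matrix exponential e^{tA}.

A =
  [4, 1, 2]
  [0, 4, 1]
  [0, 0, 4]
e^{tA} =
  [exp(4*t), t*exp(4*t), t^2*exp(4*t)/2 + 2*t*exp(4*t)]
  [0, exp(4*t), t*exp(4*t)]
  [0, 0, exp(4*t)]

Strategy: write A = P · J · P⁻¹ where J is a Jordan canonical form, so e^{tA} = P · e^{tJ} · P⁻¹, and e^{tJ} can be computed block-by-block.

A has Jordan form
J =
  [4, 1, 0]
  [0, 4, 1]
  [0, 0, 4]
(up to reordering of blocks).

Per-block formulas:
  For a 3×3 Jordan block J_3(4): exp(t · J_3(4)) = e^(4t)·(I + t·N + (t^2/2)·N^2), where N is the 3×3 nilpotent shift.

After assembling e^{tJ} and conjugating by P, we get:

e^{tA} =
  [exp(4*t), t*exp(4*t), t^2*exp(4*t)/2 + 2*t*exp(4*t)]
  [0, exp(4*t), t*exp(4*t)]
  [0, 0, exp(4*t)]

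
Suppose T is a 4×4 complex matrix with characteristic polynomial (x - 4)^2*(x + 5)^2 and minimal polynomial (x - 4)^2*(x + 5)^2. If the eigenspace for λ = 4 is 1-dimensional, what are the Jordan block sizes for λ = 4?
Block sizes for λ = 4: [2]

Step 1 — from the characteristic polynomial, algebraic multiplicity of λ = 4 is 2. From dim ker(T − (4)·I) = 1, there are exactly 1 Jordan blocks for λ = 4.
Step 2 — from the minimal polynomial, the factor (x − 4)^2 tells us the largest block for λ = 4 has size 2.
Step 3 — with total size 2, 1 blocks, and largest block 2, the block sizes (in nonincreasing order) are [2].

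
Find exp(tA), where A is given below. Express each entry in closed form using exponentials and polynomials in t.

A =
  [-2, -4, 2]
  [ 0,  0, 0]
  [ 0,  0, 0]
e^{tA} =
  [exp(-2*t), -2 + 2*exp(-2*t), 1 - exp(-2*t)]
  [0, 1, 0]
  [0, 0, 1]

Strategy: write A = P · J · P⁻¹ where J is a Jordan canonical form, so e^{tA} = P · e^{tJ} · P⁻¹, and e^{tJ} can be computed block-by-block.

A has Jordan form
J =
  [-2, 0, 0]
  [ 0, 0, 0]
  [ 0, 0, 0]
(up to reordering of blocks).

Per-block formulas:
  For a 1×1 block at λ = -2: exp(t · [-2]) = [e^(-2t)].
  For a 1×1 block at λ = 0: exp(t · [0]) = [e^(0t)].

After assembling e^{tJ} and conjugating by P, we get:

e^{tA} =
  [exp(-2*t), -2 + 2*exp(-2*t), 1 - exp(-2*t)]
  [0, 1, 0]
  [0, 0, 1]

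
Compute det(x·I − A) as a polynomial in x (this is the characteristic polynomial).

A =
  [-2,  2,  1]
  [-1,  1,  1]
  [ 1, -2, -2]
x^3 + 3*x^2 + 3*x + 1

Expanding det(x·I − A) (e.g. by cofactor expansion or by noting that A is similar to its Jordan form J, which has the same characteristic polynomial as A) gives
  χ_A(x) = x^3 + 3*x^2 + 3*x + 1
which factors as (x + 1)^3. The eigenvalues (with algebraic multiplicities) are λ = -1 with multiplicity 3.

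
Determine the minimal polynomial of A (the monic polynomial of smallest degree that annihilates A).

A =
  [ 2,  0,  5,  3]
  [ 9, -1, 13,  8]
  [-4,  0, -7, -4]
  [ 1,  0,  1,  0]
x^4 + 6*x^3 + 12*x^2 + 10*x + 3

The characteristic polynomial is χ_A(x) = (x + 1)^3*(x + 3), so the eigenvalues are known. The minimal polynomial is
  m_A(x) = Π_λ (x − λ)^{k_λ}
where k_λ is the size of the *largest* Jordan block for λ (equivalently, the smallest k with (A − λI)^k v = 0 for every generalised eigenvector v of λ).

  λ = -3: largest Jordan block has size 1, contributing (x + 3)
  λ = -1: largest Jordan block has size 3, contributing (x + 1)^3

So m_A(x) = (x + 1)^3*(x + 3) = x^4 + 6*x^3 + 12*x^2 + 10*x + 3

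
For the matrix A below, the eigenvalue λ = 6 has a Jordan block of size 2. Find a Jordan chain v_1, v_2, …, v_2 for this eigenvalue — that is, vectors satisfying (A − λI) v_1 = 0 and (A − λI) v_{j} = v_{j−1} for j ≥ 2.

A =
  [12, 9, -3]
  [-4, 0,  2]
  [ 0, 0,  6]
A Jordan chain for λ = 6 of length 2:
v_1 = (6, -4, 0)ᵀ
v_2 = (1, 0, 0)ᵀ

Let N = A − (6)·I. We want v_2 with N^2 v_2 = 0 but N^1 v_2 ≠ 0; then v_{j-1} := N · v_j for j = 2, …, 2.

Pick v_2 = (1, 0, 0)ᵀ.
Then v_1 = N · v_2 = (6, -4, 0)ᵀ.

Sanity check: (A − (6)·I) v_1 = (0, 0, 0)ᵀ = 0. ✓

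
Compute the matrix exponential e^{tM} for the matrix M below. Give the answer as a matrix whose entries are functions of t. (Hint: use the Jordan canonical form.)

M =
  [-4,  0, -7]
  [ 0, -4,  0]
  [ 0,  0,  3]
e^{tM} =
  [exp(-4*t), 0, -exp(3*t) + exp(-4*t)]
  [0, exp(-4*t), 0]
  [0, 0, exp(3*t)]

Strategy: write M = P · J · P⁻¹ where J is a Jordan canonical form, so e^{tM} = P · e^{tJ} · P⁻¹, and e^{tJ} can be computed block-by-block.

M has Jordan form
J =
  [-4,  0, 0]
  [ 0, -4, 0]
  [ 0,  0, 3]
(up to reordering of blocks).

Per-block formulas:
  For a 1×1 block at λ = 3: exp(t · [3]) = [e^(3t)].
  For a 1×1 block at λ = -4: exp(t · [-4]) = [e^(-4t)].

After assembling e^{tJ} and conjugating by P, we get:

e^{tM} =
  [exp(-4*t), 0, -exp(3*t) + exp(-4*t)]
  [0, exp(-4*t), 0]
  [0, 0, exp(3*t)]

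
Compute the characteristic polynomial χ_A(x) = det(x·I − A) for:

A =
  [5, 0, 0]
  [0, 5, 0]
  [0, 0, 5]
x^3 - 15*x^2 + 75*x - 125

Expanding det(x·I − A) (e.g. by cofactor expansion or by noting that A is similar to its Jordan form J, which has the same characteristic polynomial as A) gives
  χ_A(x) = x^3 - 15*x^2 + 75*x - 125
which factors as (x - 5)^3. The eigenvalues (with algebraic multiplicities) are λ = 5 with multiplicity 3.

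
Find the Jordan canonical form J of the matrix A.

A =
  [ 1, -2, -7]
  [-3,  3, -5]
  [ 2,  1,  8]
J_3(4)

The characteristic polynomial is
  det(x·I − A) = x^3 - 12*x^2 + 48*x - 64 = (x - 4)^3

Eigenvalues and multiplicities (the geometric multiplicity of λ is n − rank(A − λI), which equals the number of Jordan blocks for λ):
  λ = 4: algebraic multiplicity = 3, geometric multiplicity = 1

Determining the block sizes for each eigenvalue:
  λ = 4: one block (gm = 1), so the single block has size am = 3 → block sizes [3]

Assembling the blocks gives a Jordan form
J =
  [4, 1, 0]
  [0, 4, 1]
  [0, 0, 4]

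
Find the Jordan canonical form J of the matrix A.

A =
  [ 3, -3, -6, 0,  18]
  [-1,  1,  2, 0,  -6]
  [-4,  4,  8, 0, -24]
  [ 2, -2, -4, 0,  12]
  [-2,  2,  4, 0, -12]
J_2(0) ⊕ J_1(0) ⊕ J_1(0) ⊕ J_1(0)

The characteristic polynomial is
  det(x·I − A) = x^5

Eigenvalues and multiplicities (the geometric multiplicity of λ is n − rank(A − λI), which equals the number of Jordan blocks for λ):
  λ = 0: algebraic multiplicity = 5, geometric multiplicity = 4

Determining the block sizes for each eigenvalue:
  λ = 0: 4 blocks summing to 5 forces exactly one block of size 2 and the rest size 1 → block sizes [2, 1, 1, 1]

Assembling the blocks gives a Jordan form
J =
  [0, 1, 0, 0, 0]
  [0, 0, 0, 0, 0]
  [0, 0, 0, 0, 0]
  [0, 0, 0, 0, 0]
  [0, 0, 0, 0, 0]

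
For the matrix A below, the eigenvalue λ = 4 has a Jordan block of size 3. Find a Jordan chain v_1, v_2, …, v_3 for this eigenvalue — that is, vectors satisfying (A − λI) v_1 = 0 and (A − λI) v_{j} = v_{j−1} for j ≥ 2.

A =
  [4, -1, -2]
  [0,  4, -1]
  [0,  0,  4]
A Jordan chain for λ = 4 of length 3:
v_1 = (1, 0, 0)ᵀ
v_2 = (-2, -1, 0)ᵀ
v_3 = (0, 0, 1)ᵀ

Let N = A − (4)·I. We want v_3 with N^3 v_3 = 0 but N^2 v_3 ≠ 0; then v_{j-1} := N · v_j for j = 3, …, 2.

Pick v_3 = (0, 0, 1)ᵀ.
Then v_2 = N · v_3 = (-2, -1, 0)ᵀ.
Then v_1 = N · v_2 = (1, 0, 0)ᵀ.

Sanity check: (A − (4)·I) v_1 = (0, 0, 0)ᵀ = 0. ✓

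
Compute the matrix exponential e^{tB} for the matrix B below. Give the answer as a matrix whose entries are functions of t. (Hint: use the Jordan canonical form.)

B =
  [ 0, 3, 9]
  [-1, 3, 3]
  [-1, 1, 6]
e^{tB} =
  [-3*t^2*exp(3*t)/2 - 3*t*exp(3*t) + exp(3*t), 3*t*exp(3*t), 9*t^2*exp(3*t)/2 + 9*t*exp(3*t)]
  [-t*exp(3*t), exp(3*t), 3*t*exp(3*t)]
  [-t^2*exp(3*t)/2 - t*exp(3*t), t*exp(3*t), 3*t^2*exp(3*t)/2 + 3*t*exp(3*t) + exp(3*t)]

Strategy: write B = P · J · P⁻¹ where J is a Jordan canonical form, so e^{tB} = P · e^{tJ} · P⁻¹, and e^{tJ} can be computed block-by-block.

B has Jordan form
J =
  [3, 1, 0]
  [0, 3, 1]
  [0, 0, 3]
(up to reordering of blocks).

Per-block formulas:
  For a 3×3 Jordan block J_3(3): exp(t · J_3(3)) = e^(3t)·(I + t·N + (t^2/2)·N^2), where N is the 3×3 nilpotent shift.

After assembling e^{tJ} and conjugating by P, we get:

e^{tB} =
  [-3*t^2*exp(3*t)/2 - 3*t*exp(3*t) + exp(3*t), 3*t*exp(3*t), 9*t^2*exp(3*t)/2 + 9*t*exp(3*t)]
  [-t*exp(3*t), exp(3*t), 3*t*exp(3*t)]
  [-t^2*exp(3*t)/2 - t*exp(3*t), t*exp(3*t), 3*t^2*exp(3*t)/2 + 3*t*exp(3*t) + exp(3*t)]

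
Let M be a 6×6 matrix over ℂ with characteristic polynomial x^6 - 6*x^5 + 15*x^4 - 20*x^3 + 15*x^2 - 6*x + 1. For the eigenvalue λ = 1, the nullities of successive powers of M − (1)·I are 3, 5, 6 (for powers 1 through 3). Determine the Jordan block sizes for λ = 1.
Block sizes for λ = 1: [3, 2, 1]

From the dimensions of kernels of powers, the number of Jordan blocks of size at least j is d_j − d_{j−1} where d_j = dim ker(N^j) (with d_0 = 0). Computing the differences gives [3, 2, 1].
The number of blocks of size exactly k is (#blocks of size ≥ k) − (#blocks of size ≥ k + 1), so the partition is: 1 block(s) of size 1, 1 block(s) of size 2, 1 block(s) of size 3.
In nonincreasing order the block sizes are [3, 2, 1].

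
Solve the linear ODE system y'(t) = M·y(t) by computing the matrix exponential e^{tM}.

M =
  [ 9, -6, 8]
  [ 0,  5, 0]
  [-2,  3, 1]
e^{tM} =
  [4*t*exp(5*t) + exp(5*t), -6*t*exp(5*t), 8*t*exp(5*t)]
  [0, exp(5*t), 0]
  [-2*t*exp(5*t), 3*t*exp(5*t), -4*t*exp(5*t) + exp(5*t)]

Strategy: write M = P · J · P⁻¹ where J is a Jordan canonical form, so e^{tM} = P · e^{tJ} · P⁻¹, and e^{tJ} can be computed block-by-block.

M has Jordan form
J =
  [5, 1, 0]
  [0, 5, 0]
  [0, 0, 5]
(up to reordering of blocks).

Per-block formulas:
  For a 1×1 block at λ = 5: exp(t · [5]) = [e^(5t)].
  For a 2×2 Jordan block J_2(5): exp(t · J_2(5)) = e^(5t)·(I + t·N), where N is the 2×2 nilpotent shift.

After assembling e^{tJ} and conjugating by P, we get:

e^{tM} =
  [4*t*exp(5*t) + exp(5*t), -6*t*exp(5*t), 8*t*exp(5*t)]
  [0, exp(5*t), 0]
  [-2*t*exp(5*t), 3*t*exp(5*t), -4*t*exp(5*t) + exp(5*t)]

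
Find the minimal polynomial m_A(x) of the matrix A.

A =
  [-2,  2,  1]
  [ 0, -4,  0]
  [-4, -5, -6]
x^3 + 12*x^2 + 48*x + 64

The characteristic polynomial is χ_A(x) = (x + 4)^3, so the eigenvalues are known. The minimal polynomial is
  m_A(x) = Π_λ (x − λ)^{k_λ}
where k_λ is the size of the *largest* Jordan block for λ (equivalently, the smallest k with (A − λI)^k v = 0 for every generalised eigenvector v of λ).

  λ = -4: largest Jordan block has size 3, contributing (x + 4)^3

So m_A(x) = (x + 4)^3 = x^3 + 12*x^2 + 48*x + 64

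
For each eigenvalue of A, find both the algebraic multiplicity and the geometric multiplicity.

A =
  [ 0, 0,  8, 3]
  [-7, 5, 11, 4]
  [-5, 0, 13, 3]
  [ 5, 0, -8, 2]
λ = 5: alg = 4, geom = 2

Step 1 — factor the characteristic polynomial to read off the algebraic multiplicities:
  χ_A(x) = (x - 5)^4

Step 2 — compute geometric multiplicities via the rank-nullity identity g(λ) = n − rank(A − λI):
  rank(A − (5)·I) = 2, so dim ker(A − (5)·I) = n − 2 = 2

Summary:
  λ = 5: algebraic multiplicity = 4, geometric multiplicity = 2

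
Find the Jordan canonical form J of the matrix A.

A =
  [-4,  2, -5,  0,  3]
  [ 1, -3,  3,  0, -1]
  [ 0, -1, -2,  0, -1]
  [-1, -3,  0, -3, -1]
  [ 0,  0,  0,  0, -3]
J_3(-3) ⊕ J_2(-3)

The characteristic polynomial is
  det(x·I − A) = x^5 + 15*x^4 + 90*x^3 + 270*x^2 + 405*x + 243 = (x + 3)^5

Eigenvalues and multiplicities (the geometric multiplicity of λ is n − rank(A − λI), which equals the number of Jordan blocks for λ):
  λ = -3: algebraic multiplicity = 5, geometric multiplicity = 2

Determining the block sizes for each eigenvalue:
  λ = -3: with am = 5 and gm = 2, the partition is not yet determined (e.g. several partitions of 5 into 2 parts exist). Let N = A − (-3)·I. Computing rank(N^1) = 3, rank(N^2) = 1, rank(N^3) = 0; the number of blocks of size ≥ j is rank(N^{j−1}) − rank(N^j), giving [2, 2, 1]. So we have 1 block(s) of size 3, 1 block(s) of size 2 → block sizes [3, 2]

Assembling the blocks gives a Jordan form
J =
  [-3,  1,  0,  0,  0]
  [ 0, -3,  1,  0,  0]
  [ 0,  0, -3,  0,  0]
  [ 0,  0,  0, -3,  1]
  [ 0,  0,  0,  0, -3]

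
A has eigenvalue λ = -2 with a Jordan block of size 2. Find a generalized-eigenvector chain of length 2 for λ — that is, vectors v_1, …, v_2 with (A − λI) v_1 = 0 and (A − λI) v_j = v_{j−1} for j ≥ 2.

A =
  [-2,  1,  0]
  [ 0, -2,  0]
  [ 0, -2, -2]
A Jordan chain for λ = -2 of length 2:
v_1 = (1, 0, -2)ᵀ
v_2 = (0, 1, 0)ᵀ

Let N = A − (-2)·I. We want v_2 with N^2 v_2 = 0 but N^1 v_2 ≠ 0; then v_{j-1} := N · v_j for j = 2, …, 2.

Pick v_2 = (0, 1, 0)ᵀ.
Then v_1 = N · v_2 = (1, 0, -2)ᵀ.

Sanity check: (A − (-2)·I) v_1 = (0, 0, 0)ᵀ = 0. ✓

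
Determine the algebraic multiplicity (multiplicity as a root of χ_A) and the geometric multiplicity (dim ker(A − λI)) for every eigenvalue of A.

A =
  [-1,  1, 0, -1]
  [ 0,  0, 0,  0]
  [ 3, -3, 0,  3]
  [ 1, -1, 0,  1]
λ = 0: alg = 4, geom = 3

Step 1 — factor the characteristic polynomial to read off the algebraic multiplicities:
  χ_A(x) = x^4

Step 2 — compute geometric multiplicities via the rank-nullity identity g(λ) = n − rank(A − λI):
  rank(A − (0)·I) = 1, so dim ker(A − (0)·I) = n − 1 = 3

Summary:
  λ = 0: algebraic multiplicity = 4, geometric multiplicity = 3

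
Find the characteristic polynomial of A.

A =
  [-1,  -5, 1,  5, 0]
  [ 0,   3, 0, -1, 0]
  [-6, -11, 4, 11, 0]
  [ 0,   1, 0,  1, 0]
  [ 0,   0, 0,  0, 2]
x^5 - 9*x^4 + 32*x^3 - 56*x^2 + 48*x - 16

Expanding det(x·I − A) (e.g. by cofactor expansion or by noting that A is similar to its Jordan form J, which has the same characteristic polynomial as A) gives
  χ_A(x) = x^5 - 9*x^4 + 32*x^3 - 56*x^2 + 48*x - 16
which factors as (x - 2)^4*(x - 1). The eigenvalues (with algebraic multiplicities) are λ = 1 with multiplicity 1, λ = 2 with multiplicity 4.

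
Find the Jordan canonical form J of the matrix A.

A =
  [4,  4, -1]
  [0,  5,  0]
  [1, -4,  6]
J_2(5) ⊕ J_1(5)

The characteristic polynomial is
  det(x·I − A) = x^3 - 15*x^2 + 75*x - 125 = (x - 5)^3

Eigenvalues and multiplicities (the geometric multiplicity of λ is n − rank(A − λI), which equals the number of Jordan blocks for λ):
  λ = 5: algebraic multiplicity = 3, geometric multiplicity = 2

Determining the block sizes for each eigenvalue:
  λ = 5: 2 blocks summing to 3 forces exactly one block of size 2 and the rest size 1 → block sizes [2, 1]

Assembling the blocks gives a Jordan form
J =
  [5, 1, 0]
  [0, 5, 0]
  [0, 0, 5]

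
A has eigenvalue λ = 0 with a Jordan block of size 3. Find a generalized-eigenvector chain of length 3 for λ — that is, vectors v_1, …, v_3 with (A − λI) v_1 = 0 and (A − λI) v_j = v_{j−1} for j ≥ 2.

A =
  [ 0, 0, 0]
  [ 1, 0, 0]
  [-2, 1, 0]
A Jordan chain for λ = 0 of length 3:
v_1 = (0, 0, 1)ᵀ
v_2 = (0, 1, -2)ᵀ
v_3 = (1, 0, 0)ᵀ

Let N = A − (0)·I. We want v_3 with N^3 v_3 = 0 but N^2 v_3 ≠ 0; then v_{j-1} := N · v_j for j = 3, …, 2.

Pick v_3 = (1, 0, 0)ᵀ.
Then v_2 = N · v_3 = (0, 1, -2)ᵀ.
Then v_1 = N · v_2 = (0, 0, 1)ᵀ.

Sanity check: (A − (0)·I) v_1 = (0, 0, 0)ᵀ = 0. ✓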